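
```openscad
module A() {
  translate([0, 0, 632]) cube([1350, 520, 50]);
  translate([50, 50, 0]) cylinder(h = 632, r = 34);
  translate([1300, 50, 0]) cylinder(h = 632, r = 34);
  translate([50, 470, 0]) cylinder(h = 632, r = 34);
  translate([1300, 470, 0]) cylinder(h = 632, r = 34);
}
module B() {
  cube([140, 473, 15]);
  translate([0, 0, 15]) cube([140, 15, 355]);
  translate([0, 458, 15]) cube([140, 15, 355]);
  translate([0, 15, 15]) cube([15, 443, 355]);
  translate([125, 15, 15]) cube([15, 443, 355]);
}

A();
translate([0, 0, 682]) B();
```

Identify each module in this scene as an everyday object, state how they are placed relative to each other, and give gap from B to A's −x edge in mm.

A is a table. B is an open box. The open box is on top of the table. The gap from the open box to the table's −x edge is 0 mm.

The open box's min-x is at 0; the table's min-x is 0; gap = 0 mm.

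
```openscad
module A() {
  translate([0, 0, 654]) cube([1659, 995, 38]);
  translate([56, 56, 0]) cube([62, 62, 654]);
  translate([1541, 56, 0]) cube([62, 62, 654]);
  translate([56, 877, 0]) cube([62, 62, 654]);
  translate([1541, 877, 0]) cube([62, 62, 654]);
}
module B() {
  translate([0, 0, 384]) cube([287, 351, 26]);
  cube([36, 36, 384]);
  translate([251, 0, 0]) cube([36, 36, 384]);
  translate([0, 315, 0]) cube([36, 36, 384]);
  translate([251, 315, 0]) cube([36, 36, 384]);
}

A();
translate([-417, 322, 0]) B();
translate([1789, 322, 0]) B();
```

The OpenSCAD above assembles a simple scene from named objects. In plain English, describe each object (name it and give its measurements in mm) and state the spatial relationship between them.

A is a table: top 1659 mm (x) × 995 mm (y), 38 mm thick, upper face at z = 692 mm, on four 62×62 mm square legs, each inset 56 mm from the nearest pair of top edges, running from z = 0 to the bottom of the top.

B is a four-legged stool. The seat is a 287×351×26 mm slab whose top surface is at z = 410 mm; four square legs, each 36×36 mm in cross-section, run from the floor (z = 0) to the underside of the seat, each flush with a corner of the seat.

Two stools sit around the table at the −x, +x sides.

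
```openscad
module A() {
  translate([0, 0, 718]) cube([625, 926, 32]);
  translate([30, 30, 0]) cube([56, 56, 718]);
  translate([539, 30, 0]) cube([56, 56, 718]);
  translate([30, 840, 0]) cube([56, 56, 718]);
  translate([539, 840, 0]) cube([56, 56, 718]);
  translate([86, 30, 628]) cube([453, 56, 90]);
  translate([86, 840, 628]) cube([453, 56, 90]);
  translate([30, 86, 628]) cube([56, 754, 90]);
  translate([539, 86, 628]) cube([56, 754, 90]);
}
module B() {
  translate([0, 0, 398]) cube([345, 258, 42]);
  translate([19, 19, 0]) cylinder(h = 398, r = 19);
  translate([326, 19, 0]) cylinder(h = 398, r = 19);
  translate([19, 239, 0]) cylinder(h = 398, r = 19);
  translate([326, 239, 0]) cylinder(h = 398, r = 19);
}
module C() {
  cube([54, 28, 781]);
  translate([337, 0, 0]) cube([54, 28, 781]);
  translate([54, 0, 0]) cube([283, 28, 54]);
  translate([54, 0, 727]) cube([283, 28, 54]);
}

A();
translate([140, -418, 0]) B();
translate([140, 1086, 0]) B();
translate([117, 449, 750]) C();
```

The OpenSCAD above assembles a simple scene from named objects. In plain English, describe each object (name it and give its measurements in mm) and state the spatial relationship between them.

A is a rectangular dining table. The top is 625×926×32 mm with its upper surface at z = 750 mm. It stands on four 56×56 mm square legs, each inset 30 mm from the nearest pair of top edges, running from the floor to the underside of the top. Four apron rails, 56 mm thick and 90 mm tall, run between adjacent legs with their top edges flush with the underside of the top and their outer faces flush with the legs' outer faces.

B is a simple wooden stool: a rectangular seat 345 mm (x) by 258 mm (y), 42 mm thick, top face at z = 440 mm, on four round legs, each 38 mm in diameter. The legs rest on z = 0, each leg's axis is inset half a diameter from the nearest pair of seat edges (so the leg's bounding box is flush with the corner).

C is a rectangular picture frame lying in the x–z plane (depth along y). The opening is 283 mm wide (x) by 673 mm tall (z), surrounded by a border 54 mm wide on all four sides. The frame is 28 mm deep and is made of two full-height vertical stiles with two horizontal rails fitted between them.

Two stools sit around the table at the −y, +y sides. The picture frame is on top of the table, centred.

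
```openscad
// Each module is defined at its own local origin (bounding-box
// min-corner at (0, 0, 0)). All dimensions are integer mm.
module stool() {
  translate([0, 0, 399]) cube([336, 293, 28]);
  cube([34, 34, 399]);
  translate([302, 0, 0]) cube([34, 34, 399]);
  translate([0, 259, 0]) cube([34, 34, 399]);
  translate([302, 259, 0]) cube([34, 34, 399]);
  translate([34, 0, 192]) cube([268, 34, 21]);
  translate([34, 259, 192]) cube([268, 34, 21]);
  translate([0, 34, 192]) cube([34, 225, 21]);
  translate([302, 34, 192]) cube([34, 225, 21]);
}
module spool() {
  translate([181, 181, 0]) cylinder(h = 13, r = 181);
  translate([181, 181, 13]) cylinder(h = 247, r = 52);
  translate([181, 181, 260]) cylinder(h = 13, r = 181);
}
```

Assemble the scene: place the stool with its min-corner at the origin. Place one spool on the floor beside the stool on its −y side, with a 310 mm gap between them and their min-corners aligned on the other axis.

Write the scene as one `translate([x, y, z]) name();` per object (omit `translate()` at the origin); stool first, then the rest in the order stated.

stool();
translate([0, -672, 0]) spool();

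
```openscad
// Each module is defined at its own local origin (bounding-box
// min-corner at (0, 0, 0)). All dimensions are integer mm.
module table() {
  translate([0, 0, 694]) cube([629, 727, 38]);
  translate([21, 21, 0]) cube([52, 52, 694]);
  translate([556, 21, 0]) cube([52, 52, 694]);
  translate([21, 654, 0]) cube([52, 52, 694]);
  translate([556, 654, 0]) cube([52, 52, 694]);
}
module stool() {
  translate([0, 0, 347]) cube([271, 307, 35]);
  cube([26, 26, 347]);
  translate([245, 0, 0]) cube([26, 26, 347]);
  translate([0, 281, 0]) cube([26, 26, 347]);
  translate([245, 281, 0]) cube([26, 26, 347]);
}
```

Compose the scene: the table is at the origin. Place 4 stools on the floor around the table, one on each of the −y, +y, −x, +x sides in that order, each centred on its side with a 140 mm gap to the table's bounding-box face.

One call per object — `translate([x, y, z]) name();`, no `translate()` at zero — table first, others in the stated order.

table();
translate([179, -447, 0]) stool();
translate([179, 867, 0]) stool();
translate([-411, 210, 0]) stool();
translate([769, 210, 0]) stool();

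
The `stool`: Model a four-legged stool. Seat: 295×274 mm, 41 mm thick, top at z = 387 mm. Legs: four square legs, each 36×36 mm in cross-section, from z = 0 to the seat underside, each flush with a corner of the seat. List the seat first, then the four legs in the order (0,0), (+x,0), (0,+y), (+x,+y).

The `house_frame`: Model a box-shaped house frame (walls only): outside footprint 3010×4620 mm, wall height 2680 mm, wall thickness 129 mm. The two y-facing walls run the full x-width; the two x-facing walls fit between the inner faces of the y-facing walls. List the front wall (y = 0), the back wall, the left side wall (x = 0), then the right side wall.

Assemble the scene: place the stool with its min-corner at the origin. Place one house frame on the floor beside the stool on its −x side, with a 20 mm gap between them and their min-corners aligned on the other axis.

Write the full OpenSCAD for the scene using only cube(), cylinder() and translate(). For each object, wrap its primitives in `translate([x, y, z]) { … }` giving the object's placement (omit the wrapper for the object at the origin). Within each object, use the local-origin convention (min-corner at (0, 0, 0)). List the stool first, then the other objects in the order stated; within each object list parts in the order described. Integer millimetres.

translate([0, 0, 346]) cube([295, 274, 41]);
cube([36, 36, 346]);
translate([259, 0, 0]) cube([36, 36, 346]);
translate([0, 238, 0]) cube([36, 36, 346]);
translate([259, 238, 0]) cube([36, 36, 346]);
translate([-3030, 0, 0]) {
  cube([3010, 129, 2680]);
  translate([0, 4491, 0]) cube([3010, 129, 2680]);
  translate([0, 129, 0]) cube([129, 4362, 2680]);
  translate([2881, 129, 0]) cube([129, 4362, 2680]);
}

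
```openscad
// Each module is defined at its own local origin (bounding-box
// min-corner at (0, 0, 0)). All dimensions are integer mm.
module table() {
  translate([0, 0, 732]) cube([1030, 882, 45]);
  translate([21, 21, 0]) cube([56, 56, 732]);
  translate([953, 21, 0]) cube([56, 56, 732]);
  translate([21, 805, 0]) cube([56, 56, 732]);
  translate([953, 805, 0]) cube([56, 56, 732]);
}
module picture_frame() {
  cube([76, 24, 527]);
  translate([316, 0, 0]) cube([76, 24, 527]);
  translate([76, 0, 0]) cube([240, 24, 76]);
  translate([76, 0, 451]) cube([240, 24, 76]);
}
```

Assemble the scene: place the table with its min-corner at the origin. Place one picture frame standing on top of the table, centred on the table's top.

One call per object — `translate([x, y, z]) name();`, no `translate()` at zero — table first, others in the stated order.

table();
translate([319, 429, 777]) picture_frame();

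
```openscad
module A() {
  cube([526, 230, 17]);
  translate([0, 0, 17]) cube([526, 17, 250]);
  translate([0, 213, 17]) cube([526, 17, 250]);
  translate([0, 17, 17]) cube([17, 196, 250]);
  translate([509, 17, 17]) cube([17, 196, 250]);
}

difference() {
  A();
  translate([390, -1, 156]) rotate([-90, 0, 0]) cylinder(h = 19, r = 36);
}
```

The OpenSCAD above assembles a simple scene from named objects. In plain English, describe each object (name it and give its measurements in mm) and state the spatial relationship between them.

A is an open-topped rectangular box: outside dimensions 526×230×267 mm, with a uniform wall and base thickness of 17 mm. The base is a full 526×230 slab on the floor; four walls sit on top of the base. The front and back walls (the −y and +y sides) span the full width; the two side walls fit between them.

The open box has a circular hole of radius 36 mm through its front wall, centred at (x = 390, z = 156).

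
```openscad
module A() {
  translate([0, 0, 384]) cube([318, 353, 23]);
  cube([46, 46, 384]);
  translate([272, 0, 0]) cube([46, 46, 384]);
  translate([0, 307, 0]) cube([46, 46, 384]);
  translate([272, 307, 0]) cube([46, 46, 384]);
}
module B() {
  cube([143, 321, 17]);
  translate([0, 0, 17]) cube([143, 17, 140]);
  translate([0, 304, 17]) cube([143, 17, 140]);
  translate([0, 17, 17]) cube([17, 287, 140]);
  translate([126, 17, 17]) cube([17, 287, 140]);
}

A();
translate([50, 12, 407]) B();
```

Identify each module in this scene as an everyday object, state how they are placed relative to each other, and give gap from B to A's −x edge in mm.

A is a stool. B is an open box. The open box is on top of the stool. The gap from the open box to the stool's −x edge is 50 mm.

The open box's min-x is at 50; the stool's min-x is 0; gap = 50 mm.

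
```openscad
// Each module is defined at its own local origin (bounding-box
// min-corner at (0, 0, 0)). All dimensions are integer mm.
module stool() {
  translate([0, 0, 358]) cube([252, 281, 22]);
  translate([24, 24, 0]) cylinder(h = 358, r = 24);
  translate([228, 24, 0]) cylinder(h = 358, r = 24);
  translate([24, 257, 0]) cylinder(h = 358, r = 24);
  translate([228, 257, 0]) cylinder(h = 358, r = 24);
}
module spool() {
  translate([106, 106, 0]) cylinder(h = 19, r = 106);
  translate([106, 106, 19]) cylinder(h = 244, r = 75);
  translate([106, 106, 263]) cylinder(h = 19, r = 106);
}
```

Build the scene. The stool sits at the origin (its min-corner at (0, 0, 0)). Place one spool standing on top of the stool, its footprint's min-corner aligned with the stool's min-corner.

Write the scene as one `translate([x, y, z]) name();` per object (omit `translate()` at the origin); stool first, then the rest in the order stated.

stool();
translate([0, 0, 380]) spool();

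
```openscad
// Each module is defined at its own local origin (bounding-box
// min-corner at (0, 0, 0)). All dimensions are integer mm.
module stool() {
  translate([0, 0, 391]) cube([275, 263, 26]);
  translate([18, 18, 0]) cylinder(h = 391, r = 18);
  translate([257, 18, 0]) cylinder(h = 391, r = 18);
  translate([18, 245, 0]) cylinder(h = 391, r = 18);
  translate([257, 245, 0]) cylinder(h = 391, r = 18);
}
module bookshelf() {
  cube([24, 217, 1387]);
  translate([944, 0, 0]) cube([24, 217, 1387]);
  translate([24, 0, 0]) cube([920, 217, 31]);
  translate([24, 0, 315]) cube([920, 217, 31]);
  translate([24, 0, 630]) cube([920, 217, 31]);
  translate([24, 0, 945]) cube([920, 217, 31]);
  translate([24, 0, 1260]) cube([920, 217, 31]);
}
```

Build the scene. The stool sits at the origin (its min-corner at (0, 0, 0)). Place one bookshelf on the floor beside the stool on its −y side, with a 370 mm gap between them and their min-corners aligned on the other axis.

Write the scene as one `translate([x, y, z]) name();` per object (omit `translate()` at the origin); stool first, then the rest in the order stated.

stool();
translate([0, -587, 0]) bookshelf();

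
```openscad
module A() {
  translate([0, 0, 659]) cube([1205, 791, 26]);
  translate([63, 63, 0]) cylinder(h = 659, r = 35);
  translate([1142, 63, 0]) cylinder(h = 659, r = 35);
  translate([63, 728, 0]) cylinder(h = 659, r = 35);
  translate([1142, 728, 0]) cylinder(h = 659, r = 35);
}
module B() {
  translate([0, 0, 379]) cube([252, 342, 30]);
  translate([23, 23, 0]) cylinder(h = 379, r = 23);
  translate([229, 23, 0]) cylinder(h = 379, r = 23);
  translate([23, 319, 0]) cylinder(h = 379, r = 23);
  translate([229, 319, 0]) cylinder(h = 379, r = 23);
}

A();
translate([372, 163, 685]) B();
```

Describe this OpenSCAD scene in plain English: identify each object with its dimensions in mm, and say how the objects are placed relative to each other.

A is a rectangular dining table. The top is 1205×791×26 mm with its upper surface at z = 685 mm. It stands on four round legs of 70 mm diameter, each leg's bounding box inset 28 mm from the nearest pair of top edges, running from the floor to the underside of the top.

B is a simple wooden stool: a rectangular seat 252 mm (x) by 342 mm (y), 30 mm thick, top face at z = 409 mm, on four round legs, each 46 mm in diameter. The legs rest on z = 0, each leg's axis is inset half a diameter from the nearest pair of seat edges (so the leg's bounding box is flush with the corner).

The stool is on top of the table.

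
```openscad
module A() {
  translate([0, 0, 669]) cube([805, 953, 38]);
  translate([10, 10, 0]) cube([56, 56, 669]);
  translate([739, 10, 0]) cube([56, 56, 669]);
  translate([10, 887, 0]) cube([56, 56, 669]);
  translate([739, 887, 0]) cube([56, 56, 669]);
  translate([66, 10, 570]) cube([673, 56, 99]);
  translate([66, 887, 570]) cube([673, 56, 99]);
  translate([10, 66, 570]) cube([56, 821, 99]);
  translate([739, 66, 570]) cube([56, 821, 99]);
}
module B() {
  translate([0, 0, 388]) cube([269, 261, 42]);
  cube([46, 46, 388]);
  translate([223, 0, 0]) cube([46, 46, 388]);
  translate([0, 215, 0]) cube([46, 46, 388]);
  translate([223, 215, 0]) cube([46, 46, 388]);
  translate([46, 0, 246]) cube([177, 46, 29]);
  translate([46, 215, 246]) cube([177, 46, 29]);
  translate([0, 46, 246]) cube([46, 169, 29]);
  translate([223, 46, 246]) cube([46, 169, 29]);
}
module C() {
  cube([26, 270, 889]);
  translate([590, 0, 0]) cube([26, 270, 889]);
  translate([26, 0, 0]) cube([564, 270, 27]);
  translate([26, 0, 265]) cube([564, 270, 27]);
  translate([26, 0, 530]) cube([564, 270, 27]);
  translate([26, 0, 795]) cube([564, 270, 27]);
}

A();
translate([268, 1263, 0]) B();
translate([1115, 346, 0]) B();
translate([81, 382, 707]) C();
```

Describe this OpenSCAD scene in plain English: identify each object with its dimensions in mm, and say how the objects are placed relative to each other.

A is a rectangular dining table. The top is 805×953×38 mm with its upper surface at z = 707 mm. It stands on four 56×56 mm square legs, each inset 10 mm from the nearest pair of top edges, running from the floor to the underside of the top. Four apron rails, 56 mm thick and 99 mm tall, run between adjacent legs with their top edges flush with the underside of the top and their outer faces flush with the legs' outer faces.

B is a four-legged stool. The seat is 269×261 mm, 42 mm thick, top at z = 430 mm. It stands on four square legs, each 46×46 mm in cross-section, from z = 0 to the seat underside, each flush with a corner of the seat. Four stretchers, 46 mm wide and 29 mm tall, connect adjacent legs with their undersides at z = 246 mm, each running between the inner faces of the legs it joins and aligned with the legs' outer faces on the other axis.

C is an open bookshelf. Two side panels, each 26 mm thick, 270 mm deep and 889 mm tall, stand 616 mm apart (outside-to-outside). Between them sit 4 shelves, each 27 mm thick and 270 mm deep, spanning the full gap between the sides. The bottom shelf rests on the floor (its underside at z = 0) and the clear gap between one shelf's top and the next shelf's underside is 238 mm.

Two stools sit around the table at the +y, +x sides. The bookshelf is on top of the table.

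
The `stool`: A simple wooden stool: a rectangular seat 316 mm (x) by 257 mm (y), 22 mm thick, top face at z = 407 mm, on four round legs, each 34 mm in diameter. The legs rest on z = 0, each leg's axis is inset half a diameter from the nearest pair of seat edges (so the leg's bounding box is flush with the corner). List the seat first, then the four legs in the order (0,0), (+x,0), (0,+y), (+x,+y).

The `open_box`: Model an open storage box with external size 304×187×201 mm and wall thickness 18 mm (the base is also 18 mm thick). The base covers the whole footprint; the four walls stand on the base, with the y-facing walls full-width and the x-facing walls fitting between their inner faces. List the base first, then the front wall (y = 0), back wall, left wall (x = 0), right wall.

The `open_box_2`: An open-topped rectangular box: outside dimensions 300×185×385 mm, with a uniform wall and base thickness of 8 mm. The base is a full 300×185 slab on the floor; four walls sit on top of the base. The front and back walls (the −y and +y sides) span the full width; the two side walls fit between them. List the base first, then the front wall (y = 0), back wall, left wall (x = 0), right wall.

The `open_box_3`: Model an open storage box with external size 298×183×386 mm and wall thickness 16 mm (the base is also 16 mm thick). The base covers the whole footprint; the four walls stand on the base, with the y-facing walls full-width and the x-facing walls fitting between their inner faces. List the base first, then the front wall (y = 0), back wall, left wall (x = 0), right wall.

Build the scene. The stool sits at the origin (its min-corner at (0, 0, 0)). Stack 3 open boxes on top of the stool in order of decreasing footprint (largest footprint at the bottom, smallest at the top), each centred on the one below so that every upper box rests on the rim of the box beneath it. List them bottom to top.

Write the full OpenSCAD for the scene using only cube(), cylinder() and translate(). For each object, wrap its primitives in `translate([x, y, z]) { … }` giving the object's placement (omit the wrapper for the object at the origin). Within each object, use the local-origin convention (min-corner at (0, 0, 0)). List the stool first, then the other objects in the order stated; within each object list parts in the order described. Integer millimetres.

translate([0, 0, 385]) cube([316, 257, 22]);
translate([17, 17, 0]) cylinder(h = 385, r = 17);
translate([299, 17, 0]) cylinder(h = 385, r = 17);
translate([17, 240, 0]) cylinder(h = 385, r = 17);
translate([299, 240, 0]) cylinder(h = 385, r = 17);
translate([6, 35, 407]) {
  cube([304, 187, 18]);
  translate([0, 0, 18]) cube([304, 18, 183]);
  translate([0, 169, 18]) cube([304, 18, 183]);
  translate([0, 18, 18]) cube([18, 151, 183]);
  translate([286, 18, 18]) cube([18, 151, 183]);
}
translate([8, 36, 608]) {
  cube([300, 185, 8]);
  translate([0, 0, 8]) cube([300, 8, 377]);
  translate([0, 177, 8]) cube([300, 8, 377]);
  translate([0, 8, 8]) cube([8, 169, 377]);
  translate([292, 8, 8]) cube([8, 169, 377]);
}
translate([9, 37, 993]) {
  cube([298, 183, 16]);
  translate([0, 0, 16]) cube([298, 16, 370]);
  translate([0, 167, 16]) cube([298, 16, 370]);
  translate([0, 16, 16]) cube([16, 151, 370]);
  translate([282, 16, 16]) cube([16, 151, 370]);
}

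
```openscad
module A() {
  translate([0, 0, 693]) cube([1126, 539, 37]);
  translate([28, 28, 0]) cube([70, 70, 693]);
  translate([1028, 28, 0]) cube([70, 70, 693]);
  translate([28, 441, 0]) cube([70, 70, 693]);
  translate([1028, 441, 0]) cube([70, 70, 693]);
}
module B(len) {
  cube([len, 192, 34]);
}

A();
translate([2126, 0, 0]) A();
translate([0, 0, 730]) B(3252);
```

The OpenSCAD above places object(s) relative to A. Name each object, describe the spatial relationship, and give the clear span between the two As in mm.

A is a table. B is a beam. A beam spans the tops of two tables. The clear span between the two tables is 1000 mm.

Second table starts at x = 2126; first ends at x = 1126; clear span = 2126 − 1126 = 1000 mm.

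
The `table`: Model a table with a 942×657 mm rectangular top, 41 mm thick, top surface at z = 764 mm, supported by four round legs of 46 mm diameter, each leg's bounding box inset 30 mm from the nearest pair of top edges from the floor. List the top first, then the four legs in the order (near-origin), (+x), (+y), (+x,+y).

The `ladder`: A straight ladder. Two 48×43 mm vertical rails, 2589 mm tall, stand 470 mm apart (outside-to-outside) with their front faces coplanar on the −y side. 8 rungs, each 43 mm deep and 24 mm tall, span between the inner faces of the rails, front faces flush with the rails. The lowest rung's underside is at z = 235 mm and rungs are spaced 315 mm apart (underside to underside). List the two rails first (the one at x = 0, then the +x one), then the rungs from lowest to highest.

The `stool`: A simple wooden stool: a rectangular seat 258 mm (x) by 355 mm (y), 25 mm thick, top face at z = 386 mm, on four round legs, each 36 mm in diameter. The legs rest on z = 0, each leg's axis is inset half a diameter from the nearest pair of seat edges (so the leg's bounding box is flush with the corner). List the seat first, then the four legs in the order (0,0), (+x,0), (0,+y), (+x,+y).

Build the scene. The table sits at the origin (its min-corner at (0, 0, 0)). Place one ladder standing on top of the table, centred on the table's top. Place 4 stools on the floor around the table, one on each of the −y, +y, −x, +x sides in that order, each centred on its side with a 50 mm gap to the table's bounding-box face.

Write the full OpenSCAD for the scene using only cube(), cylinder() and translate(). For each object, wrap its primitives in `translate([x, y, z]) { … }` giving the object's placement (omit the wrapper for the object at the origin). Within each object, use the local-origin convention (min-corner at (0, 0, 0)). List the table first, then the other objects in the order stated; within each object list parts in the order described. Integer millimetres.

translate([0, 0, 723]) cube([942, 657, 41]);
translate([53, 53, 0]) cylinder(h = 723, r = 23);
translate([889, 53, 0]) cylinder(h = 723, r = 23);
translate([53, 604, 0]) cylinder(h = 723, r = 23);
translate([889, 604, 0]) cylinder(h = 723, r = 23);
translate([236, 307, 764]) {
  cube([48, 43, 2589]);
  translate([422, 0, 0]) cube([48, 43, 2589]);
  translate([48, 0, 235]) cube([374, 43, 24]);
  translate([48, 0, 550]) cube([374, 43, 24]);
  translate([48, 0, 865]) cube([374, 43, 24]);
  translate([48, 0, 1180]) cube([374, 43, 24]);
  translate([48, 0, 1495]) cube([374, 43, 24]);
  translate([48, 0, 1810]) cube([374, 43, 24]);
  translate([48, 0, 2125]) cube([374, 43, 24]);
  translate([48, 0, 2440]) cube([374, 43, 24]);
}
translate([342, -405, 0]) {
  translate([0, 0, 361]) cube([258, 355, 25]);
  translate([18, 18, 0]) cylinder(h = 361, r = 18);
  translate([240, 18, 0]) cylinder(h = 361, r = 18);
  translate([18, 337, 0]) cylinder(h = 361, r = 18);
  translate([240, 337, 0]) cylinder(h = 361, r = 18);
}
translate([342, 707, 0]) {
  translate([0, 0, 361]) cube([258, 355, 25]);
  translate([18, 18, 0]) cylinder(h = 361, r = 18);
  translate([240, 18, 0]) cylinder(h = 361, r = 18);
  translate([18, 337, 0]) cylinder(h = 361, r = 18);
  translate([240, 337, 0]) cylinder(h = 361, r = 18);
}
translate([-308, 151, 0]) {
  translate([0, 0, 361]) cube([258, 355, 25]);
  translate([18, 18, 0]) cylinder(h = 361, r = 18);
  translate([240, 18, 0]) cylinder(h = 361, r = 18);
  translate([18, 337, 0]) cylinder(h = 361, r = 18);
  translate([240, 337, 0]) cylinder(h = 361, r = 18);
}
translate([992, 151, 0]) {
  translate([0, 0, 361]) cube([258, 355, 25]);
  translate([18, 18, 0]) cylinder(h = 361, r = 18);
  translate([240, 18, 0]) cylinder(h = 361, r = 18);
  translate([18, 337, 0]) cylinder(h = 361, r = 18);
  translate([240, 337, 0]) cylinder(h = 361, r = 18);
}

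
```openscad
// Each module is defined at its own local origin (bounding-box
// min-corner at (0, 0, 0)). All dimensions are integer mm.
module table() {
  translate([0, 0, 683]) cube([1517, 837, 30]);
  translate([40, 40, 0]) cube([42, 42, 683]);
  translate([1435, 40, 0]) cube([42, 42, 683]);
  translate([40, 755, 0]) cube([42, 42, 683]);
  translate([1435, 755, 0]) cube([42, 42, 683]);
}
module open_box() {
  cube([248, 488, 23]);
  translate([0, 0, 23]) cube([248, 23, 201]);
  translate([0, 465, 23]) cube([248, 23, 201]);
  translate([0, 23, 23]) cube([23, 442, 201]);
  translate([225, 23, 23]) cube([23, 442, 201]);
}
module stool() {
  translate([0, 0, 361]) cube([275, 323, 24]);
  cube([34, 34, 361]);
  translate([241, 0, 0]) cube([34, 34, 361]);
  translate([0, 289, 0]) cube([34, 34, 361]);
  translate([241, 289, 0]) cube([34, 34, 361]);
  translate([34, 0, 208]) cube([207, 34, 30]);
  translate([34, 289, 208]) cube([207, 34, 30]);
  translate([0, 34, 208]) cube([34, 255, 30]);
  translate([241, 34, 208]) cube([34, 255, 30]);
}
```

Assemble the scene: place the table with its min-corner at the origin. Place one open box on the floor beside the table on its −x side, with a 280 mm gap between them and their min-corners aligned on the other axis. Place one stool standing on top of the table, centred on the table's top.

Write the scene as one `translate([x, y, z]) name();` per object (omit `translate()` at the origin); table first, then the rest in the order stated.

table();
translate([-528, 0, 0]) open_box();
translate([621, 257, 713]) stool();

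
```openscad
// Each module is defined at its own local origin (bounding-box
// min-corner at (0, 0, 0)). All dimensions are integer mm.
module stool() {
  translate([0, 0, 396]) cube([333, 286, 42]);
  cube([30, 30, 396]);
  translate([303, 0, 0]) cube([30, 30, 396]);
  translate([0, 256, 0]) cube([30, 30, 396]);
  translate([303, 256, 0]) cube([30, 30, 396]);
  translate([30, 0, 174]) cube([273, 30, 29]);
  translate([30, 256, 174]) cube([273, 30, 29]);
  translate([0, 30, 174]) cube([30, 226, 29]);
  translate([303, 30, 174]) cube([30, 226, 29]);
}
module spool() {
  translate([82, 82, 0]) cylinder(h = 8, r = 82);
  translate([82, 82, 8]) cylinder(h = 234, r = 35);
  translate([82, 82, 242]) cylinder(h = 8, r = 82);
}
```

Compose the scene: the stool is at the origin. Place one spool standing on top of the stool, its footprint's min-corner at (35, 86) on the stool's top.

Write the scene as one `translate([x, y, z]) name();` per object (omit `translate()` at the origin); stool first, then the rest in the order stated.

stool();
translate([35, 86, 438]) spool();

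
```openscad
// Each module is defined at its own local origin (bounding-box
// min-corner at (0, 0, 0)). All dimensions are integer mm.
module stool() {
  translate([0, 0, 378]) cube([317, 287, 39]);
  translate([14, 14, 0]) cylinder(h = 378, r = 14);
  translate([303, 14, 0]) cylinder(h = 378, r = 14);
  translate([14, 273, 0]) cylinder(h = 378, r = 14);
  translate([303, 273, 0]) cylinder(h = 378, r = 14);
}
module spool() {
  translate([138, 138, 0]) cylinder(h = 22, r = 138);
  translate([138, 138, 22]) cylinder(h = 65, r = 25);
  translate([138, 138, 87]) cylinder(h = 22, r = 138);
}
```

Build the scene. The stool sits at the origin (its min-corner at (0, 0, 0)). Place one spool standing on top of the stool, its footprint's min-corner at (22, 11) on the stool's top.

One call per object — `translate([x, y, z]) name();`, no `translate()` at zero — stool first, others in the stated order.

stool();
translate([22, 11, 417]) spool();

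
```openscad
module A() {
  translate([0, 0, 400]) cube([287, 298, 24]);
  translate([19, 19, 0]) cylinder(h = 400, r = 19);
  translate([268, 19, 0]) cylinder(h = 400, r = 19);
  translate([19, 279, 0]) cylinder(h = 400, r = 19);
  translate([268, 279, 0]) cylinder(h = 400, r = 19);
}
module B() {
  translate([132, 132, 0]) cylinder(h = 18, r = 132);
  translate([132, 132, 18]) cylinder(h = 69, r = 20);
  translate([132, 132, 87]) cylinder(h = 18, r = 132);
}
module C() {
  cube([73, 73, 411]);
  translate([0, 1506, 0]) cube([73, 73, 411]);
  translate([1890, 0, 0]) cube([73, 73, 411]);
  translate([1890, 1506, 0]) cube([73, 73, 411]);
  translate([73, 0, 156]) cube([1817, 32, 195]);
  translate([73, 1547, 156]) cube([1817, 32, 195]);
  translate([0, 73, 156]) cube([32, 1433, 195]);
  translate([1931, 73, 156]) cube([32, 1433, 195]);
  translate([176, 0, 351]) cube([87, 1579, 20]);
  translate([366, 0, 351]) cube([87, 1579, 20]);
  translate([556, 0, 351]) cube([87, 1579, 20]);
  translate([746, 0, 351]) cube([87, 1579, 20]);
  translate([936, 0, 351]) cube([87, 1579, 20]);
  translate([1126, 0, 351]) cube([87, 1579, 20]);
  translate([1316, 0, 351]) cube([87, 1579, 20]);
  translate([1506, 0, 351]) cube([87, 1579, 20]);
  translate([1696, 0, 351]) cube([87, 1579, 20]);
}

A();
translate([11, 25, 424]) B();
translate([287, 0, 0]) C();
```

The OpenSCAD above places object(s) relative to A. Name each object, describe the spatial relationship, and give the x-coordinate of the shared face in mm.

The stool's +x face and the bed frame's −x face are both at x = 287 mm.

A is a stool. B is a spool. C is a bed frame. The spool is on top of the stool. The bed frame is against the stool's +x side, with their −y faces flush. The x-coordinate of the shared face is 287 mm.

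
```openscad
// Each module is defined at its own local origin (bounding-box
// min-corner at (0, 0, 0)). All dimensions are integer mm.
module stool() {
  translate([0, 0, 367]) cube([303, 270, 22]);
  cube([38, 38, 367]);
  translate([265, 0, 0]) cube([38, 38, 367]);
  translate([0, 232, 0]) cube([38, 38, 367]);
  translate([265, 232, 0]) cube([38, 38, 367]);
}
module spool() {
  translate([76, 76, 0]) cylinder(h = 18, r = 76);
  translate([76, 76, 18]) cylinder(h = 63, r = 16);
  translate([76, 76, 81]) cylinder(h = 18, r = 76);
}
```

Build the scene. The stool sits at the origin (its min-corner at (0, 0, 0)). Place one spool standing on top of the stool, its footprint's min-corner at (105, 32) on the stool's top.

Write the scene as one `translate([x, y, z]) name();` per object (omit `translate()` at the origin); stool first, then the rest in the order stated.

stool();
translate([105, 32, 389]) spool();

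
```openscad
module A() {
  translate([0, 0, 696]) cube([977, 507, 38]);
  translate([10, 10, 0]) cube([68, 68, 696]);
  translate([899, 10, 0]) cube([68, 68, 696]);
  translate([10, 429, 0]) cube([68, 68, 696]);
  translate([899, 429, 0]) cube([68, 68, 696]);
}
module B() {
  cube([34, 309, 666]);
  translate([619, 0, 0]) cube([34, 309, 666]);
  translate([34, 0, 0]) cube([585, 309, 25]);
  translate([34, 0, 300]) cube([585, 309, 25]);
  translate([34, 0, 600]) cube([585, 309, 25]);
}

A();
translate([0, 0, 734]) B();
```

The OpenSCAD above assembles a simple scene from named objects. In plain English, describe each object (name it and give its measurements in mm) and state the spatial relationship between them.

A is a table: top 977 mm (x) × 507 mm (y), 38 mm thick, upper face at z = 734 mm, on four 68×68 mm square legs, each inset 10 mm from the nearest pair of top edges, running from z = 0 to the bottom of the top.

B is an open bookshelf. Two side panels, each 34 mm thick, 309 mm deep and 666 mm tall, stand 653 mm apart (outside-to-outside). Between them sit 3 shelves, each 25 mm thick and 309 mm deep, spanning the full gap between the sides. The bottom shelf rests on the floor (its underside at z = 0) and the clear gap between one shelf's top and the next shelf's underside is 275 mm.

The bookshelf is on top of the table.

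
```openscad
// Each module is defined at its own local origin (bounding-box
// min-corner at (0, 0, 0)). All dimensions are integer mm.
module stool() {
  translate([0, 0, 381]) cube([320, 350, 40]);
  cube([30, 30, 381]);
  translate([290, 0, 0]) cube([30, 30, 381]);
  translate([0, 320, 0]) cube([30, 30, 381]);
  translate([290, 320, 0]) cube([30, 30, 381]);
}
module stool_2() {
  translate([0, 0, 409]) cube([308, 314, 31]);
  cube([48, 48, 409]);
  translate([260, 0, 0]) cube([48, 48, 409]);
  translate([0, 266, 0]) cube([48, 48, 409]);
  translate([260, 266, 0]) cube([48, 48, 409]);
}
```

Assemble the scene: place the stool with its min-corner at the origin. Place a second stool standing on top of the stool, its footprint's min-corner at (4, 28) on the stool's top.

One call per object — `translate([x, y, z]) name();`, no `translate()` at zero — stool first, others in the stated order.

stool();
translate([4, 28, 421]) stool_2();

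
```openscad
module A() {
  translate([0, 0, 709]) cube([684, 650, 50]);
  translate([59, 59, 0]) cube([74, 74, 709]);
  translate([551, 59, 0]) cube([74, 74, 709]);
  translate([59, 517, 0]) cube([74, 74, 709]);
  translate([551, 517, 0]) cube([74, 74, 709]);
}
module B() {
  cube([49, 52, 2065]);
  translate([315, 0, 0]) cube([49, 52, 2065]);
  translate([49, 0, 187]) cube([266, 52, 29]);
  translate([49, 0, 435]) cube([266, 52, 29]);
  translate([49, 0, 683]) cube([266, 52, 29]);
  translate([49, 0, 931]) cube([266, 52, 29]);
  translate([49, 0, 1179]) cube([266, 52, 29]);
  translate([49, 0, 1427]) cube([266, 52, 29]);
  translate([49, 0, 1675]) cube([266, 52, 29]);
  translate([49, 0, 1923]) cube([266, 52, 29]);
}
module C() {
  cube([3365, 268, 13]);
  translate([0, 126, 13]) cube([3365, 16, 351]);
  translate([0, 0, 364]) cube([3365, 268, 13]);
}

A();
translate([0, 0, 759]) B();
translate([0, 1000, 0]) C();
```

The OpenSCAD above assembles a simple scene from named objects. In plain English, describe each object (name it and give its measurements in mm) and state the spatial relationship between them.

A is a table with a 684×650 mm rectangular top, 50 mm thick, top surface at z = 759 mm, supported by four 74×74 mm square legs, each inset 59 mm from the nearest pair of top edges, running from the floor.

B is a straight ladder. Two 49×52 mm vertical rails, 2065 mm tall, stand 364 mm apart (outside-to-outside) with their front faces coplanar on the −y side. 8 rungs, each 52 mm deep and 29 mm tall, span between the inner faces of the rails, front faces flush with the rails. The lowest rung's underside is at z = 187 mm and rungs are spaced 248 mm apart (underside to underside).

C is an I-beam lying along x, 3365 mm long. Overall section height 377 mm. Two flanges 268 mm wide (y) and 13 mm thick, one on the floor and one at the top; a web 16 mm thick runs between them, centred on the flange width.

The ladder is on top of the table. The I-beam is on the floor beside the table on its +y side.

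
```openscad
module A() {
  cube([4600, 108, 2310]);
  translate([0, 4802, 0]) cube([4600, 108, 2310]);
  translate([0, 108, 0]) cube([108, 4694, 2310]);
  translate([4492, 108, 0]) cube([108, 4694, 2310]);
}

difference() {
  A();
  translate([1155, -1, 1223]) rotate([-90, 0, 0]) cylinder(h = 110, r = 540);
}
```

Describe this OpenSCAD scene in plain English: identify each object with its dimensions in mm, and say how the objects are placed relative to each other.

A is a box-shaped house frame (walls only): outside footprint 4600×4910 mm, wall height 2310 mm, wall thickness 108 mm. The two y-facing walls run the full x-width; the two x-facing walls fit between the inner faces of the y-facing walls.

The house frame has a circular hole of radius 540 mm through its front wall, centred at (x = 1155, z = 1223).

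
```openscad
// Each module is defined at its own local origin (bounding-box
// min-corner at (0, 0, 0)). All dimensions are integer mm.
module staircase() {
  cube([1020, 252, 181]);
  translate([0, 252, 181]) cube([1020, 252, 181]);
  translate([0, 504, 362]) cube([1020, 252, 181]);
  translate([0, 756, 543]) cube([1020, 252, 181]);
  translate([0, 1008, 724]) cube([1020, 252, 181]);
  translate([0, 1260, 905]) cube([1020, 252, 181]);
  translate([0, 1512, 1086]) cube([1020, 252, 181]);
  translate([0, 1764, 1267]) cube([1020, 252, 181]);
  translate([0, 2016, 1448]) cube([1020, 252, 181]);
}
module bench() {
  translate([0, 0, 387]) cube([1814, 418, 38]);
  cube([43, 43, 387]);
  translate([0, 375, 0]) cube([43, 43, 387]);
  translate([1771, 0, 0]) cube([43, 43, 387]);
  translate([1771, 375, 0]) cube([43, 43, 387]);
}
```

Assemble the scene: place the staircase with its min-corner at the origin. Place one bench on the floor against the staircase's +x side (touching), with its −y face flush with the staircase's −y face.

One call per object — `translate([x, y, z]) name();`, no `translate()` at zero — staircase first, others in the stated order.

staircase();
translate([1020, 0, 0]) bench();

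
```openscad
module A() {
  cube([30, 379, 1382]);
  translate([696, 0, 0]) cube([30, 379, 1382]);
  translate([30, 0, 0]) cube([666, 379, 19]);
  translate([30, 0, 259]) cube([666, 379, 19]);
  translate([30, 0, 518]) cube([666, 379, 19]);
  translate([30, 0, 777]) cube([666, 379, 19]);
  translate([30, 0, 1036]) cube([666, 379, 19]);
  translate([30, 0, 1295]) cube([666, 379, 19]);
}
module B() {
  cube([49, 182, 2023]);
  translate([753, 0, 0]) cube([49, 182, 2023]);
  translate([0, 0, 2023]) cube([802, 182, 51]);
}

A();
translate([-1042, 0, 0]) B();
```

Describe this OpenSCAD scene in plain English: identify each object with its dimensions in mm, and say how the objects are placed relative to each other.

A is a bookshelf 726 mm wide overall, 379 mm deep and 1382 mm tall. The two sides are 30 mm thick vertical panels. 6 horizontal shelves of 19 mm thickness span between the inner faces of the sides; the lowest shelf sits on the floor and shelves are stacked with a clear vertical gap of 240 mm between each pair.

B is a door frame. The clear opening is 704 mm wide and 2023 mm high. Two 49 mm wide jambs, 182 mm deep, stand either side of the opening from the floor to the top of the opening. A 51 mm thick head sits across the top of both jambs, spanning the full outside width of the frame.

The door frame is on the floor beside the bookshelf on its −x side.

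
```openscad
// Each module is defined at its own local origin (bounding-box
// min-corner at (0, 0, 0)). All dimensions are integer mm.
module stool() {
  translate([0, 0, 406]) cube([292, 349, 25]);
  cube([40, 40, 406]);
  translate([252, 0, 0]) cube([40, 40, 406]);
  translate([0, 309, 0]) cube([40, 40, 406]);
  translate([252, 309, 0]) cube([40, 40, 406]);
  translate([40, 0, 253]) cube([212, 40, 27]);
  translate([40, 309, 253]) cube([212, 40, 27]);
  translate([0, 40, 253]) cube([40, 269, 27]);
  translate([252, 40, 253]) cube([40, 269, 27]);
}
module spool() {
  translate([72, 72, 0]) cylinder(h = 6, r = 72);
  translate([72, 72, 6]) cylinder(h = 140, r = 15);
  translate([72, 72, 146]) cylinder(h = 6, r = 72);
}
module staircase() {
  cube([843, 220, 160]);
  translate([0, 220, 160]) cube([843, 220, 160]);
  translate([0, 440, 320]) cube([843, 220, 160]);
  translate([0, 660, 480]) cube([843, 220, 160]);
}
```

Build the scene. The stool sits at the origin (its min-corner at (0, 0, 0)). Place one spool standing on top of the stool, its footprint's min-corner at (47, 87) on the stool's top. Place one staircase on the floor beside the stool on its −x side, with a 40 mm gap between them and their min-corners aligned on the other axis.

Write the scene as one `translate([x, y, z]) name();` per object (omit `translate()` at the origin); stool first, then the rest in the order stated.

stool();
translate([47, 87, 431]) spool();
translate([-883, 0, 0]) staircase();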